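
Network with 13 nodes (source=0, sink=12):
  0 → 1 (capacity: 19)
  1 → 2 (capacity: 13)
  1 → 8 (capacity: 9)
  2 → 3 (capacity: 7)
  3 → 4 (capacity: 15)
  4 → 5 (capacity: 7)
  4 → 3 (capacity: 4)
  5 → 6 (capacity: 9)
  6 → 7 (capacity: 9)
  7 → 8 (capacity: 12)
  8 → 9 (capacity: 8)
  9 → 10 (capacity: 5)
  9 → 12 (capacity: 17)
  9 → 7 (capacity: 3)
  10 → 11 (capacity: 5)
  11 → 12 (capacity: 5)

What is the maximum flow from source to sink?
Maximum flow = 8

Max flow: 8

Flow assignment:
  0 → 1: 8/19
  1 → 2: 7/13
  1 → 8: 1/9
  2 → 3: 7/7
  3 → 4: 7/15
  4 → 5: 7/7
  5 → 6: 7/9
  6 → 7: 7/9
  7 → 8: 7/12
  8 → 9: 8/8
  9 → 12: 8/17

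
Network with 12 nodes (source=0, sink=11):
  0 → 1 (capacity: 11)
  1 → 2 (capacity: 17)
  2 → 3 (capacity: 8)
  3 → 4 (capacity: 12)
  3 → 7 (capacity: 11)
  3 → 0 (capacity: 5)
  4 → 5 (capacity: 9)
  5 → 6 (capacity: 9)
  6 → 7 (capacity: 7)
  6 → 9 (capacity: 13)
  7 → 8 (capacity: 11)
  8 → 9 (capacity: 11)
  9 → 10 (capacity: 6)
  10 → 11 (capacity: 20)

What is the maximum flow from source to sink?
Maximum flow = 6

Max flow: 6

Flow assignment:
  0 → 1: 8/11
  1 → 2: 8/17
  2 → 3: 8/8
  3 → 7: 6/11
  3 → 0: 2/5
  7 → 8: 6/11
  8 → 9: 6/11
  9 → 10: 6/6
  10 → 11: 6/20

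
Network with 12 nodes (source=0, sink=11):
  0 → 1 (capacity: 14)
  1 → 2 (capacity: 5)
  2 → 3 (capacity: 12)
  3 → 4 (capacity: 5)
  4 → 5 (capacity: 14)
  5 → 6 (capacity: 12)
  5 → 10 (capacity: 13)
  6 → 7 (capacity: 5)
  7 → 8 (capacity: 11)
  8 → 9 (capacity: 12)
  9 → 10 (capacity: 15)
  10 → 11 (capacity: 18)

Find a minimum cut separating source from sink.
Min cut value = 5, edges: (3,4)

Min cut value: 5
Partition: S = [0, 1, 2, 3], T = [4, 5, 6, 7, 8, 9, 10, 11]
Cut edges: (3,4)

By max-flow min-cut theorem, max flow = min cut = 5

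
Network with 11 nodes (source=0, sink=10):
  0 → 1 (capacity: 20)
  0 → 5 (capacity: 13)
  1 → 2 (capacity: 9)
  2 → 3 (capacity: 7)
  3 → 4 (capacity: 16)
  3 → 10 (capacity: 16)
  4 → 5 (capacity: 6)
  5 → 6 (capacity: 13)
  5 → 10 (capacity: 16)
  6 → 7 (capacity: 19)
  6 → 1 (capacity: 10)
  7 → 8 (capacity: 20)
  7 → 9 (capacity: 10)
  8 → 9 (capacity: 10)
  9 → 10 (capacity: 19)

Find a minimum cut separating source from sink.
Min cut value = 20, edges: (0,5), (2,3)

Min cut value: 20
Partition: S = [0, 1, 2], T = [3, 4, 5, 6, 7, 8, 9, 10]
Cut edges: (0,5), (2,3)

By max-flow min-cut theorem, max flow = min cut = 20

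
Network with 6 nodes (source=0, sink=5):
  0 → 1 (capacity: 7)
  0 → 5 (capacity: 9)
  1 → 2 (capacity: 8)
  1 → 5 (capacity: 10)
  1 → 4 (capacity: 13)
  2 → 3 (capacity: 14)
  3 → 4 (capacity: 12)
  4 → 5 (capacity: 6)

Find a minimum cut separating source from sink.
Min cut value = 16, edges: (0,1), (0,5)

Min cut value: 16
Partition: S = [0], T = [1, 2, 3, 4, 5]
Cut edges: (0,1), (0,5)

By max-flow min-cut theorem, max flow = min cut = 16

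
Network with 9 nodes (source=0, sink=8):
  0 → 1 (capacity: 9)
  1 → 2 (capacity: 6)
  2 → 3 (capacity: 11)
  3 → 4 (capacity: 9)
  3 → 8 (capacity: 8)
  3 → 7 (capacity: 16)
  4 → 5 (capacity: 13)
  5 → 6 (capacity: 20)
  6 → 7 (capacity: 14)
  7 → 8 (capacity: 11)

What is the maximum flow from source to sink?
Maximum flow = 6

Max flow: 6

Flow assignment:
  0 → 1: 6/9
  1 → 2: 6/6
  2 → 3: 6/11
  3 → 8: 6/8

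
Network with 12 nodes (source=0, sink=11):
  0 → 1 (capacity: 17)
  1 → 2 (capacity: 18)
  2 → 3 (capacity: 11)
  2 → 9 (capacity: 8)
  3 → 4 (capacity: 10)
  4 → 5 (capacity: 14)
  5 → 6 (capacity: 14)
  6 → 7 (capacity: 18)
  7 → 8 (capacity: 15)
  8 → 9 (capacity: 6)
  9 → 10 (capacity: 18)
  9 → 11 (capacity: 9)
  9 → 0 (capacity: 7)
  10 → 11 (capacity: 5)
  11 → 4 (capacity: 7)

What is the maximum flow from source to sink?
Maximum flow = 14

Max flow: 14

Flow assignment:
  0 → 1: 14/17
  1 → 2: 14/18
  2 → 3: 6/11
  2 → 9: 8/8
  3 → 4: 6/10
  4 → 5: 6/14
  5 → 6: 6/14
  6 → 7: 6/18
  7 → 8: 6/15
  8 → 9: 6/6
  9 → 10: 5/18
  9 → 11: 9/9
  10 → 11: 5/5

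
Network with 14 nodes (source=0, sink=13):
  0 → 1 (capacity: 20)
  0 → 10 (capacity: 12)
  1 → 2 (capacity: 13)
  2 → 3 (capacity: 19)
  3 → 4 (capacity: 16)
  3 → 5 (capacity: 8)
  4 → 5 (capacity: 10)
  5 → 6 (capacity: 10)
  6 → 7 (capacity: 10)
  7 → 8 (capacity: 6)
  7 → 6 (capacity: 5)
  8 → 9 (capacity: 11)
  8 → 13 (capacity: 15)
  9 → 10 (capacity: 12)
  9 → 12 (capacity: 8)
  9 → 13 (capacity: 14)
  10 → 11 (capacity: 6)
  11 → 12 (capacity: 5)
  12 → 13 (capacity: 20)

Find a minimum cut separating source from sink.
Min cut value = 11, edges: (7,8), (11,12)

Min cut value: 11
Partition: S = [0, 1, 2, 3, 4, 5, 6, 7, 10, 11], T = [8, 9, 12, 13]
Cut edges: (7,8), (11,12)

By max-flow min-cut theorem, max flow = min cut = 11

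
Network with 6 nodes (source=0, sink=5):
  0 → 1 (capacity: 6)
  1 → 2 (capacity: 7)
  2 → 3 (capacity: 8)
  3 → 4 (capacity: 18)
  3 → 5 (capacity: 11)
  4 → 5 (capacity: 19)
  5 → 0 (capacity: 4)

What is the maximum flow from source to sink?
Maximum flow = 6

Max flow: 6

Flow assignment:
  0 → 1: 6/6
  1 → 2: 6/7
  2 → 3: 6/8
  3 → 5: 6/11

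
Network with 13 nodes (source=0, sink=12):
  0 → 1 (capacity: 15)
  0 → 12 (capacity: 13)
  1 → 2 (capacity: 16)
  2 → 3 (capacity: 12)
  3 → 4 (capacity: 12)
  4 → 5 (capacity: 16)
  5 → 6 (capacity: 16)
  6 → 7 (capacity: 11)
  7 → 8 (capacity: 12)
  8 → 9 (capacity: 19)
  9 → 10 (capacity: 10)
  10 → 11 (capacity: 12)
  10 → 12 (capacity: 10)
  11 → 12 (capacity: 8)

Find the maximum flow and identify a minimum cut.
Max flow = 23, Min cut edges: (0,12), (9,10)

Maximum flow: 23
Minimum cut: (0,12), (9,10)
Partition: S = [0, 1, 2, 3, 4, 5, 6, 7, 8, 9], T = [10, 11, 12]

Max-flow min-cut theorem verified: both equal 23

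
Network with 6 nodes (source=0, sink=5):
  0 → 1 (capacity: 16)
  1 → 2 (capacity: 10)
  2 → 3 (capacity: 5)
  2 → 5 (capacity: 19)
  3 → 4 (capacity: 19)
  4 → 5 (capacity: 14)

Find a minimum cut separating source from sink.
Min cut value = 10, edges: (1,2)

Min cut value: 10
Partition: S = [0, 1], T = [2, 3, 4, 5]
Cut edges: (1,2)

By max-flow min-cut theorem, max flow = min cut = 10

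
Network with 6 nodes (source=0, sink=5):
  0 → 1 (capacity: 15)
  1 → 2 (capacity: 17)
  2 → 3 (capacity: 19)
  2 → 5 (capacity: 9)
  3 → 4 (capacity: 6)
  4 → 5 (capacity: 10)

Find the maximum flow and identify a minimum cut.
Max flow = 15, Min cut edges: (2,5), (3,4)

Maximum flow: 15
Minimum cut: (2,5), (3,4)
Partition: S = [0, 1, 2, 3], T = [4, 5]

Max-flow min-cut theorem verified: both equal 15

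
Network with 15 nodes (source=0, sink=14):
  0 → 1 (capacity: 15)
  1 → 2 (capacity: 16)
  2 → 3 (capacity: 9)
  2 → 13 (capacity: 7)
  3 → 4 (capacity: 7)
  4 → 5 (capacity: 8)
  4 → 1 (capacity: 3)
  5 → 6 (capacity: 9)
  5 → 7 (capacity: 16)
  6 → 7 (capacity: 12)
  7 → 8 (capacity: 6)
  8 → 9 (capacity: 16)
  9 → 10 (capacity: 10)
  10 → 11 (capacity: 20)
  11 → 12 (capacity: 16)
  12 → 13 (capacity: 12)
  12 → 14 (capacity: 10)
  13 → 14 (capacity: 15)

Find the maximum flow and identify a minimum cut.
Max flow = 13, Min cut edges: (2,13), (7,8)

Maximum flow: 13
Minimum cut: (2,13), (7,8)
Partition: S = [0, 1, 2, 3, 4, 5, 6, 7], T = [8, 9, 10, 11, 12, 13, 14]

Max-flow min-cut theorem verified: both equal 13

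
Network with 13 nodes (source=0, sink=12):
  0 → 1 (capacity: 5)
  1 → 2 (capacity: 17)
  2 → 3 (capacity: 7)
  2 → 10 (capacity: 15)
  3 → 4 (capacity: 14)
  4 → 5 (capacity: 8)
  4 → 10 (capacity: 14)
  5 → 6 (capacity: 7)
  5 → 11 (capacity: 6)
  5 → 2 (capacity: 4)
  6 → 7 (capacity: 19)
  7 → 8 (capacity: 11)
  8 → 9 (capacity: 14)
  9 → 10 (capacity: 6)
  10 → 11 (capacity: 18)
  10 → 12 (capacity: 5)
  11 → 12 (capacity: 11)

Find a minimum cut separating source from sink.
Min cut value = 5, edges: (0,1)

Min cut value: 5
Partition: S = [0], T = [1, 2, 3, 4, 5, 6, 7, 8, 9, 10, 11, 12]
Cut edges: (0,1)

By max-flow min-cut theorem, max flow = min cut = 5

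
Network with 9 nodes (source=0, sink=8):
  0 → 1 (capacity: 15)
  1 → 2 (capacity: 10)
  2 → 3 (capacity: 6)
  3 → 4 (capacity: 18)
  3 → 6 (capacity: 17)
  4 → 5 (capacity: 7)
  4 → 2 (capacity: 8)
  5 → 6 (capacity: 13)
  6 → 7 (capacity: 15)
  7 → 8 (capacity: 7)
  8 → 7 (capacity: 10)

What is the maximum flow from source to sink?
Maximum flow = 6

Max flow: 6

Flow assignment:
  0 → 1: 6/15
  1 → 2: 6/10
  2 → 3: 6/6
  3 → 6: 6/17
  6 → 7: 6/15
  7 → 8: 6/7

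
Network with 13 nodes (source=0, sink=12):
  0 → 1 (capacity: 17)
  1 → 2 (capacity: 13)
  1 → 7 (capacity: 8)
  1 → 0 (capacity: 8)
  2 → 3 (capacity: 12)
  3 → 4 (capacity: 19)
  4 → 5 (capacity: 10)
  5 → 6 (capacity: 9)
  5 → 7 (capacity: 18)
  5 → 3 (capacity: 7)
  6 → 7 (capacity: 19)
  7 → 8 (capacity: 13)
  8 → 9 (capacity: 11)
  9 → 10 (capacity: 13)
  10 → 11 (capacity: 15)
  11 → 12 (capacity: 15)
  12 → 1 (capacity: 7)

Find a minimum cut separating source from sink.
Min cut value = 11, edges: (8,9)

Min cut value: 11
Partition: S = [0, 1, 2, 3, 4, 5, 6, 7, 8], T = [9, 10, 11, 12]
Cut edges: (8,9)

By max-flow min-cut theorem, max flow = min cut = 11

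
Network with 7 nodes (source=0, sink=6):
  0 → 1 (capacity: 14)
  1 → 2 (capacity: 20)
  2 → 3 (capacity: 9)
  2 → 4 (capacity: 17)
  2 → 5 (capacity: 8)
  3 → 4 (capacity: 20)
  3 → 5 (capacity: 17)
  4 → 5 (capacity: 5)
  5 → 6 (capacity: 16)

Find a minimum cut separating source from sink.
Min cut value = 14, edges: (0,1)

Min cut value: 14
Partition: S = [0], T = [1, 2, 3, 4, 5, 6]
Cut edges: (0,1)

By max-flow min-cut theorem, max flow = min cut = 14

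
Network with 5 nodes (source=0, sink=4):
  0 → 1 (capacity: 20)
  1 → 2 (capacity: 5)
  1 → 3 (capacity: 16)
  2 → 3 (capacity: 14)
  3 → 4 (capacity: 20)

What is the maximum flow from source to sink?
Maximum flow = 20

Max flow: 20

Flow assignment:
  0 → 1: 20/20
  1 → 2: 4/5
  1 → 3: 16/16
  2 → 3: 4/14
  3 → 4: 20/20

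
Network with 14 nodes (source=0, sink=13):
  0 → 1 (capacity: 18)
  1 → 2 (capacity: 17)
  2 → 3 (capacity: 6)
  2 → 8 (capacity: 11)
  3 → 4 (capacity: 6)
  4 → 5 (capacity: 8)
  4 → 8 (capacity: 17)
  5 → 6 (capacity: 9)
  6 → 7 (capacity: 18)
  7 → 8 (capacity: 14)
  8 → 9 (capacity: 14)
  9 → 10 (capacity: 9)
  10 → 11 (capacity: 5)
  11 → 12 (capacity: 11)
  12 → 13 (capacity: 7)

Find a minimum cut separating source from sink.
Min cut value = 5, edges: (10,11)

Min cut value: 5
Partition: S = [0, 1, 2, 3, 4, 5, 6, 7, 8, 9, 10], T = [11, 12, 13]
Cut edges: (10,11)

By max-flow min-cut theorem, max flow = min cut = 5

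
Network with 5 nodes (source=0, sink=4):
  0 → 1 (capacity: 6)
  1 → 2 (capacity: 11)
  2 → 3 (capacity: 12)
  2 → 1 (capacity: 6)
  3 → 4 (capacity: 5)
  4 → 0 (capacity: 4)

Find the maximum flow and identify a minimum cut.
Max flow = 5, Min cut edges: (3,4)

Maximum flow: 5
Minimum cut: (3,4)
Partition: S = [0, 1, 2, 3], T = [4]

Max-flow min-cut theorem verified: both equal 5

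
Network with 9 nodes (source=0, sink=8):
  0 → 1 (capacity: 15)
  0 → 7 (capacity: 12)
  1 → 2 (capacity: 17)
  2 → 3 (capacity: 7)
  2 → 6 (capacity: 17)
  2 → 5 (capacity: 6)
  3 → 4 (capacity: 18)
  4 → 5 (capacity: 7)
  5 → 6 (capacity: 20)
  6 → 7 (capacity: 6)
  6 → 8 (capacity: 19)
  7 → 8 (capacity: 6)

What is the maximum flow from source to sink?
Maximum flow = 21

Max flow: 21

Flow assignment:
  0 → 1: 15/15
  0 → 7: 6/12
  1 → 2: 15/17
  2 → 6: 15/17
  6 → 8: 15/19
  7 → 8: 6/6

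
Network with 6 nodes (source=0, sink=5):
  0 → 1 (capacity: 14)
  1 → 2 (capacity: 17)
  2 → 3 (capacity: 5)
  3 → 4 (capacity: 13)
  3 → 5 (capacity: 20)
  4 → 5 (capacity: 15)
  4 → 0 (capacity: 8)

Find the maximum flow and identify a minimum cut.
Max flow = 5, Min cut edges: (2,3)

Maximum flow: 5
Minimum cut: (2,3)
Partition: S = [0, 1, 2], T = [3, 4, 5]

Max-flow min-cut theorem verified: both equal 5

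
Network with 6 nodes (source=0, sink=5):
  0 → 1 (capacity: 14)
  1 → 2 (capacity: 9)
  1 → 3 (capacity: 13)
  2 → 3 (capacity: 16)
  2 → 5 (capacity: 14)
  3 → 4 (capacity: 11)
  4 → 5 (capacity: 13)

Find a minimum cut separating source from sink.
Min cut value = 14, edges: (0,1)

Min cut value: 14
Partition: S = [0], T = [1, 2, 3, 4, 5]
Cut edges: (0,1)

By max-flow min-cut theorem, max flow = min cut = 14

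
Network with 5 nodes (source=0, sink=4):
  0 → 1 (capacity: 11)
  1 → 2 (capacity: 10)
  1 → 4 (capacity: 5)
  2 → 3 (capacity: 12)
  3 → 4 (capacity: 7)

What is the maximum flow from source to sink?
Maximum flow = 11

Max flow: 11

Flow assignment:
  0 → 1: 11/11
  1 → 2: 6/10
  1 → 4: 5/5
  2 → 3: 6/12
  3 → 4: 6/7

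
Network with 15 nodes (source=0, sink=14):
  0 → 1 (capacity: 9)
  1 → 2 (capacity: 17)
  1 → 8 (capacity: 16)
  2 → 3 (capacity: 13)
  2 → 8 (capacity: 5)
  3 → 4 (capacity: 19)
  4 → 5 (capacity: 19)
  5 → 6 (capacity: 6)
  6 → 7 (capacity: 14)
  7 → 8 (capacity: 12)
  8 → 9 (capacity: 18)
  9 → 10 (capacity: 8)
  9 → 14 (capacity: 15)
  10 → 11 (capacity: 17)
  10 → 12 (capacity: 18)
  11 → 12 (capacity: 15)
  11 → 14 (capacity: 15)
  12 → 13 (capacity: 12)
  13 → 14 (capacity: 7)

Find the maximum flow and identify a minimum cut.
Max flow = 9, Min cut edges: (0,1)

Maximum flow: 9
Minimum cut: (0,1)
Partition: S = [0], T = [1, 2, 3, 4, 5, 6, 7, 8, 9, 10, 11, 12, 13, 14]

Max-flow min-cut theorem verified: both equal 9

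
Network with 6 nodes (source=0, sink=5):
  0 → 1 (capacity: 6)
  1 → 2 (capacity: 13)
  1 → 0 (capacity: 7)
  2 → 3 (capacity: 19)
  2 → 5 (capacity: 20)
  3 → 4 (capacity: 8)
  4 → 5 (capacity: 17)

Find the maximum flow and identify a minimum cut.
Max flow = 6, Min cut edges: (0,1)

Maximum flow: 6
Minimum cut: (0,1)
Partition: S = [0], T = [1, 2, 3, 4, 5]

Max-flow min-cut theorem verified: both equal 6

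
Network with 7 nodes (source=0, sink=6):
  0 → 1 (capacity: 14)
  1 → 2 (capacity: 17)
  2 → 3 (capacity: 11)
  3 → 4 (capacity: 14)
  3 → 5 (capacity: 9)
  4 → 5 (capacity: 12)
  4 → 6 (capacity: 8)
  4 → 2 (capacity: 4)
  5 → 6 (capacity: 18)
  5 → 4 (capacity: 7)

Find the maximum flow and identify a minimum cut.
Max flow = 11, Min cut edges: (2,3)

Maximum flow: 11
Minimum cut: (2,3)
Partition: S = [0, 1, 2], T = [3, 4, 5, 6]

Max-flow min-cut theorem verified: both equal 11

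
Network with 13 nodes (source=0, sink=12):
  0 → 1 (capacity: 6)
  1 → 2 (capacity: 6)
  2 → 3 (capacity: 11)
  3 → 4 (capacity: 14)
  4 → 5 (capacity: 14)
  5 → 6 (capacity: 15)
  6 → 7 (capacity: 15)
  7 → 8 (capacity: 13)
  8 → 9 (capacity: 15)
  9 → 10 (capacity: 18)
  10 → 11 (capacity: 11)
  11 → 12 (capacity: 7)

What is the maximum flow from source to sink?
Maximum flow = 6

Max flow: 6

Flow assignment:
  0 → 1: 6/6
  1 → 2: 6/6
  2 → 3: 6/11
  3 → 4: 6/14
  4 → 5: 6/14
  5 → 6: 6/15
  6 → 7: 6/15
  7 → 8: 6/13
  8 → 9: 6/15
  9 → 10: 6/18
  10 → 11: 6/11
  11 → 12: 6/7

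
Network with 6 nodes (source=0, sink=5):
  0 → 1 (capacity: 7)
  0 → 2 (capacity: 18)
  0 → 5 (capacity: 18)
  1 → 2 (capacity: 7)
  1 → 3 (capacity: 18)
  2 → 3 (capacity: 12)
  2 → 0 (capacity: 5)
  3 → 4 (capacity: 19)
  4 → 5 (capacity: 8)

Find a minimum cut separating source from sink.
Min cut value = 26, edges: (0,5), (4,5)

Min cut value: 26
Partition: S = [0, 1, 2, 3, 4], T = [5]
Cut edges: (0,5), (4,5)

By max-flow min-cut theorem, max flow = min cut = 26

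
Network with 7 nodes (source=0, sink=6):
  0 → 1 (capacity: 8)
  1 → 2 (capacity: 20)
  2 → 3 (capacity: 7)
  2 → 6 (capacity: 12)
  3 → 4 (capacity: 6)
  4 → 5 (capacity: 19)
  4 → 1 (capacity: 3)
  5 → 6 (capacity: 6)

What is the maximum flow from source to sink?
Maximum flow = 8

Max flow: 8

Flow assignment:
  0 → 1: 8/8
  1 → 2: 8/20
  2 → 6: 8/12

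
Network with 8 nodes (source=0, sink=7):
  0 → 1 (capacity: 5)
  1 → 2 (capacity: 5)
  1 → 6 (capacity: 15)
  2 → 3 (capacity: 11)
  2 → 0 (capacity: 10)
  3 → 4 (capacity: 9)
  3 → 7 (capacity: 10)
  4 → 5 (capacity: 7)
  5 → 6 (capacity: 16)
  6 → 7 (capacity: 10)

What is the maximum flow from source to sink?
Maximum flow = 5

Max flow: 5

Flow assignment:
  0 → 1: 5/5
  1 → 6: 5/15
  6 → 7: 5/10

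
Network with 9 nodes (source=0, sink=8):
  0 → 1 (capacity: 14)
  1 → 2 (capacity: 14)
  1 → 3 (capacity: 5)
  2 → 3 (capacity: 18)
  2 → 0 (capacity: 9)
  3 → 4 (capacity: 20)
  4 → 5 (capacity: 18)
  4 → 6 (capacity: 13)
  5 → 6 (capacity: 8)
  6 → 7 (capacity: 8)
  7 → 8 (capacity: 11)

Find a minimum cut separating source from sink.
Min cut value = 8, edges: (6,7)

Min cut value: 8
Partition: S = [0, 1, 2, 3, 4, 5, 6], T = [7, 8]
Cut edges: (6,7)

By max-flow min-cut theorem, max flow = min cut = 8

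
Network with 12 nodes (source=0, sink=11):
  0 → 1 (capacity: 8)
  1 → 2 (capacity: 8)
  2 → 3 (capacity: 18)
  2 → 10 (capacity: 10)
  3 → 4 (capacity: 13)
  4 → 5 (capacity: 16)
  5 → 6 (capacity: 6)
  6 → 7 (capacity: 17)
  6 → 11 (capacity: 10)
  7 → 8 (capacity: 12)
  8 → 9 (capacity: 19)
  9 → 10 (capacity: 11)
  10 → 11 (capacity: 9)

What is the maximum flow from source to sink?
Maximum flow = 8

Max flow: 8

Flow assignment:
  0 → 1: 8/8
  1 → 2: 8/8
  2 → 10: 8/10
  10 → 11: 8/9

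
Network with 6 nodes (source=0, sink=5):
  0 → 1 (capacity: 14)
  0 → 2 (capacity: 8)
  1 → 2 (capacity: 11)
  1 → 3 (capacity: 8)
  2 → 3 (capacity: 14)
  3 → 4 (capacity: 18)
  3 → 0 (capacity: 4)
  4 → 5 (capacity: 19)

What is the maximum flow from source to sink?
Maximum flow = 18

Max flow: 18

Flow assignment:
  0 → 1: 14/14
  0 → 2: 4/8
  1 → 2: 6/11
  1 → 3: 8/8
  2 → 3: 10/14
  3 → 4: 18/18
  4 → 5: 18/19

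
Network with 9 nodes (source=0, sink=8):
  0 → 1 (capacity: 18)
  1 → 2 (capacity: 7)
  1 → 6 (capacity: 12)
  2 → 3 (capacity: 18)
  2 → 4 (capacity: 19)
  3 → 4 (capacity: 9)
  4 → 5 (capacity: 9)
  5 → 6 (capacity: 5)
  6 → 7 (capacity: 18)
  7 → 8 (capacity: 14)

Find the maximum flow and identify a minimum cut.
Max flow = 14, Min cut edges: (7,8)

Maximum flow: 14
Minimum cut: (7,8)
Partition: S = [0, 1, 2, 3, 4, 5, 6, 7], T = [8]

Max-flow min-cut theorem verified: both equal 14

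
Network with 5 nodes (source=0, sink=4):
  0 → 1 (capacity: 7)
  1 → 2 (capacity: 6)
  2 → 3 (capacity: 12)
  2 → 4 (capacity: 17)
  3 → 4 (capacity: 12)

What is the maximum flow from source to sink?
Maximum flow = 6

Max flow: 6

Flow assignment:
  0 → 1: 6/7
  1 → 2: 6/6
  2 → 4: 6/17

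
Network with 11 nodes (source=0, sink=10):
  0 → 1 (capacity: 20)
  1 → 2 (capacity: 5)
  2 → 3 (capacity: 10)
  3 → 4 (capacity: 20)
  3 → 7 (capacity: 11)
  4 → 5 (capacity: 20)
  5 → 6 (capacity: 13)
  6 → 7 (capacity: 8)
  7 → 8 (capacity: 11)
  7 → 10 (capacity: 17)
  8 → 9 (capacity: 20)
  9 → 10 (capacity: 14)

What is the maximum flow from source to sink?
Maximum flow = 5

Max flow: 5

Flow assignment:
  0 → 1: 5/20
  1 → 2: 5/5
  2 → 3: 5/10
  3 → 7: 5/11
  7 → 10: 5/17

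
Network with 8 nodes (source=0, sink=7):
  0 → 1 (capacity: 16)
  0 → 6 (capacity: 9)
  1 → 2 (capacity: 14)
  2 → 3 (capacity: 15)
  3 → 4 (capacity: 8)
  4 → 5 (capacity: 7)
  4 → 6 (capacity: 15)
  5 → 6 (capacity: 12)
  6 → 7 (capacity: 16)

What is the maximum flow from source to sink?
Maximum flow = 16

Max flow: 16

Flow assignment:
  0 → 1: 8/16
  0 → 6: 8/9
  1 → 2: 8/14
  2 → 3: 8/15
  3 → 4: 8/8
  4 → 6: 8/15
  6 → 7: 16/16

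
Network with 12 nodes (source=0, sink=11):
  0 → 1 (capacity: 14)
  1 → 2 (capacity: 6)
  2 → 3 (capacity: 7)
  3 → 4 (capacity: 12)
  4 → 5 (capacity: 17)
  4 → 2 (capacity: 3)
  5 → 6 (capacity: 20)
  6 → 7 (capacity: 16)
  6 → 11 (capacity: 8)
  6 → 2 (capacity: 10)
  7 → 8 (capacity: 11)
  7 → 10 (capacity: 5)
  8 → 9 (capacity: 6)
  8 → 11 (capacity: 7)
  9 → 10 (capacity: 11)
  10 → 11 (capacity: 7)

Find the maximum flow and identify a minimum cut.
Max flow = 6, Min cut edges: (1,2)

Maximum flow: 6
Minimum cut: (1,2)
Partition: S = [0, 1], T = [2, 3, 4, 5, 6, 7, 8, 9, 10, 11]

Max-flow min-cut theorem verified: both equal 6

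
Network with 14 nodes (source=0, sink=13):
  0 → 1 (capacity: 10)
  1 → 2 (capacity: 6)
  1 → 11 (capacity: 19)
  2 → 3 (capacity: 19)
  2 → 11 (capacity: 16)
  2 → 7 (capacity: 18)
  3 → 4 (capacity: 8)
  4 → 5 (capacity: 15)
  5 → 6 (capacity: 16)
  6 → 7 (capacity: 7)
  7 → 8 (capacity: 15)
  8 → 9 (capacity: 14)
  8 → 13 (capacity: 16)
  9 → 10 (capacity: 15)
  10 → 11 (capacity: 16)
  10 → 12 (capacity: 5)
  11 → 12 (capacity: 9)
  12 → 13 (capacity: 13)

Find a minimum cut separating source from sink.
Min cut value = 10, edges: (0,1)

Min cut value: 10
Partition: S = [0], T = [1, 2, 3, 4, 5, 6, 7, 8, 9, 10, 11, 12, 13]
Cut edges: (0,1)

By max-flow min-cut theorem, max flow = min cut = 10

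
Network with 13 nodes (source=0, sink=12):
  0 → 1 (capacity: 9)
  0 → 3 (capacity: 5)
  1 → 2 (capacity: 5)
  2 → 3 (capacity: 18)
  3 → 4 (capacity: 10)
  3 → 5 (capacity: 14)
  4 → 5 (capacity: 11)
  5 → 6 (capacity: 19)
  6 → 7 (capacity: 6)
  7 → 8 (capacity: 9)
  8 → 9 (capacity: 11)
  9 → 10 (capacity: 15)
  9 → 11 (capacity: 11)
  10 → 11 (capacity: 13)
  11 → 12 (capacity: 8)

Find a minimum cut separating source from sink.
Min cut value = 6, edges: (6,7)

Min cut value: 6
Partition: S = [0, 1, 2, 3, 4, 5, 6], T = [7, 8, 9, 10, 11, 12]
Cut edges: (6,7)

By max-flow min-cut theorem, max flow = min cut = 6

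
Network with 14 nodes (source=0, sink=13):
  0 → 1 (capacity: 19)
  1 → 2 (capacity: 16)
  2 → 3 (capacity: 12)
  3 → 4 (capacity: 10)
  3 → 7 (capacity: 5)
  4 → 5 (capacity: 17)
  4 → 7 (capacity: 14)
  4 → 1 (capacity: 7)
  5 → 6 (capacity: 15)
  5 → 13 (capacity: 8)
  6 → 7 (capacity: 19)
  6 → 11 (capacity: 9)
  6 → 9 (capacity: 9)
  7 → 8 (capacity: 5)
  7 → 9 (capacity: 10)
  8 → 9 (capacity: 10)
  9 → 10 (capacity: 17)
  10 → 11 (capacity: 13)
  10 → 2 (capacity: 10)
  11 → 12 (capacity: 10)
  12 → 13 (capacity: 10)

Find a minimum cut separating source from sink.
Min cut value = 12, edges: (2,3)

Min cut value: 12
Partition: S = [0, 1, 2], T = [3, 4, 5, 6, 7, 8, 9, 10, 11, 12, 13]
Cut edges: (2,3)

By max-flow min-cut theorem, max flow = min cut = 12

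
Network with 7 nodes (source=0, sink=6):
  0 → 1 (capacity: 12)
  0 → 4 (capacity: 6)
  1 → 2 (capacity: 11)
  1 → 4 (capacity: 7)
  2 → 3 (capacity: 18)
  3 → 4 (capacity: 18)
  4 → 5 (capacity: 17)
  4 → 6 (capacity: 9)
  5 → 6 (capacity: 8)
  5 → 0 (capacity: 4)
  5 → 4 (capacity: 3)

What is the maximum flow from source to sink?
Maximum flow = 17

Max flow: 17

Flow assignment:
  0 → 1: 12/12
  0 → 4: 5/6
  1 → 2: 5/11
  1 → 4: 7/7
  2 → 3: 5/18
  3 → 4: 5/18
  4 → 5: 8/17
  4 → 6: 9/9
  5 → 6: 8/8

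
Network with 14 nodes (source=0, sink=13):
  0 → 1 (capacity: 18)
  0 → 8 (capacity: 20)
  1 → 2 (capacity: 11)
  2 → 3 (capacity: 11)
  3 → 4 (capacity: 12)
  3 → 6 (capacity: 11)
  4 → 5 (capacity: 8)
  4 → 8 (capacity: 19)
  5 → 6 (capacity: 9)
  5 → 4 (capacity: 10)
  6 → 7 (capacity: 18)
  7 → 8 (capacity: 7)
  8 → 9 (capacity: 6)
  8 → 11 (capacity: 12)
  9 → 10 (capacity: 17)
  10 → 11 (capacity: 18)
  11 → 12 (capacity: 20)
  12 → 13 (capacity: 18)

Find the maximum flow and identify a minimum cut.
Max flow = 18, Min cut edges: (12,13)

Maximum flow: 18
Minimum cut: (12,13)
Partition: S = [0, 1, 2, 3, 4, 5, 6, 7, 8, 9, 10, 11, 12], T = [13]

Max-flow min-cut theorem verified: both equal 18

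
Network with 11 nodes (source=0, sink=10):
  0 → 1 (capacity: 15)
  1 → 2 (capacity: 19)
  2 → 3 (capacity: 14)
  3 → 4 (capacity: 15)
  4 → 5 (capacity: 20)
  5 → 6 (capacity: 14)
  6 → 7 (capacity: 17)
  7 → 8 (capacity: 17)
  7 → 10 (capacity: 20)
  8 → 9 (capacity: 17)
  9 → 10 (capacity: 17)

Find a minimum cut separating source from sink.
Min cut value = 14, edges: (5,6)

Min cut value: 14
Partition: S = [0, 1, 2, 3, 4, 5], T = [6, 7, 8, 9, 10]
Cut edges: (5,6)

By max-flow min-cut theorem, max flow = min cut = 14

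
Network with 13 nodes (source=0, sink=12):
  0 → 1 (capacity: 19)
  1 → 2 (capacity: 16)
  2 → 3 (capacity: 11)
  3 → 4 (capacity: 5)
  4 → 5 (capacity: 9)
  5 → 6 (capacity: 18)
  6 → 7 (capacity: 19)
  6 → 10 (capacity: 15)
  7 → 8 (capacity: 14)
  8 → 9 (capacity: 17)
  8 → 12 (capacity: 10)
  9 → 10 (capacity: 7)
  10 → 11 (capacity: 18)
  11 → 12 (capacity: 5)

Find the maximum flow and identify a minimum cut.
Max flow = 5, Min cut edges: (3,4)

Maximum flow: 5
Minimum cut: (3,4)
Partition: S = [0, 1, 2, 3], T = [4, 5, 6, 7, 8, 9, 10, 11, 12]

Max-flow min-cut theorem verified: both equal 5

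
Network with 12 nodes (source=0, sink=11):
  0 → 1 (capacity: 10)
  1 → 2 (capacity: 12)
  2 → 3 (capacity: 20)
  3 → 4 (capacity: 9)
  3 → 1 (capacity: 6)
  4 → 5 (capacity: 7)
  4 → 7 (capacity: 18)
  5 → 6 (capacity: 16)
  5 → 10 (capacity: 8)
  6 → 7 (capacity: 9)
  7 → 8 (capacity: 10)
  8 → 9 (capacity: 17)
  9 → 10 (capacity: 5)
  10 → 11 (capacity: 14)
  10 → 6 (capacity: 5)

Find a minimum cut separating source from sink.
Min cut value = 9, edges: (3,4)

Min cut value: 9
Partition: S = [0, 1, 2, 3], T = [4, 5, 6, 7, 8, 9, 10, 11]
Cut edges: (3,4)

By max-flow min-cut theorem, max flow = min cut = 9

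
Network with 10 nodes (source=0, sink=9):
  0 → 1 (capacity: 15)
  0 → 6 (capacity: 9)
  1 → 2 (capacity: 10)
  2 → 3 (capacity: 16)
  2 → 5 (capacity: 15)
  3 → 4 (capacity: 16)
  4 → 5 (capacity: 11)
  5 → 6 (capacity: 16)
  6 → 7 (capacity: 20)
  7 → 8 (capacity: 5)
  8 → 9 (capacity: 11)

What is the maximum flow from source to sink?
Maximum flow = 5

Max flow: 5

Flow assignment:
  0 → 1: 5/15
  1 → 2: 5/10
  2 → 5: 5/15
  5 → 6: 5/16
  6 → 7: 5/20
  7 → 8: 5/5
  8 → 9: 5/11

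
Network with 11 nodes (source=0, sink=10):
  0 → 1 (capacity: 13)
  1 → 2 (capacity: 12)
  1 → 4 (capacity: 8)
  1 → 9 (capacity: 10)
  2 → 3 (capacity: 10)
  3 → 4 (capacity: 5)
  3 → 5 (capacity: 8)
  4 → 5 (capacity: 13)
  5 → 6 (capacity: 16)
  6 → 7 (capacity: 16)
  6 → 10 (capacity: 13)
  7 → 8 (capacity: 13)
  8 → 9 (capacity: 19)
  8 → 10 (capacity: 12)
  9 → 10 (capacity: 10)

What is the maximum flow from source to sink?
Maximum flow = 13

Max flow: 13

Flow assignment:
  0 → 1: 13/13
  1 → 4: 3/8
  1 → 9: 10/10
  4 → 5: 3/13
  5 → 6: 3/16
  6 → 10: 3/13
  9 → 10: 10/10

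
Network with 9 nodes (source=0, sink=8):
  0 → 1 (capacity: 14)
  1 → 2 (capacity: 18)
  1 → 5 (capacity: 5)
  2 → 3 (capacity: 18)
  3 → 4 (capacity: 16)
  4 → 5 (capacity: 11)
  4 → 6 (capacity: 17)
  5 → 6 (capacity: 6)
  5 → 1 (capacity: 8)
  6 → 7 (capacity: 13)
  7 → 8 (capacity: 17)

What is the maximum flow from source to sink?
Maximum flow = 13

Max flow: 13

Flow assignment:
  0 → 1: 13/14
  1 → 2: 9/18
  1 → 5: 4/5
  2 → 3: 9/18
  3 → 4: 9/16
  4 → 5: 1/11
  4 → 6: 8/17
  5 → 6: 5/6
  6 → 7: 13/13
  7 → 8: 13/17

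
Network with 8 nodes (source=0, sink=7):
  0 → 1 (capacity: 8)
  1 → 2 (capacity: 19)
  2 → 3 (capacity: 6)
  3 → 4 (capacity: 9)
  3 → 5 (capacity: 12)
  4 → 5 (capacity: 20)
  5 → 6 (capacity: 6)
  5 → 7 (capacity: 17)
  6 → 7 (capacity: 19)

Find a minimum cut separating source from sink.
Min cut value = 6, edges: (2,3)

Min cut value: 6
Partition: S = [0, 1, 2], T = [3, 4, 5, 6, 7]
Cut edges: (2,3)

By max-flow min-cut theorem, max flow = min cut = 6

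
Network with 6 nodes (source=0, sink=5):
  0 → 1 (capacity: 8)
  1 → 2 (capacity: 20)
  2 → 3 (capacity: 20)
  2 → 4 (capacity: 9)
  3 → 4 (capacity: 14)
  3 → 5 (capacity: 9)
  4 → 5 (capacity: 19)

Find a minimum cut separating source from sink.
Min cut value = 8, edges: (0,1)

Min cut value: 8
Partition: S = [0], T = [1, 2, 3, 4, 5]
Cut edges: (0,1)

By max-flow min-cut theorem, max flow = min cut = 8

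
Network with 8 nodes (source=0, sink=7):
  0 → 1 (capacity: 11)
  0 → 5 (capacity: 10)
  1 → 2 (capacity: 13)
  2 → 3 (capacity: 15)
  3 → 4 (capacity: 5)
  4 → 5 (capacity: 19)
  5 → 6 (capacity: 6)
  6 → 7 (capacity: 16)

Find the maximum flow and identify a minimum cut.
Max flow = 6, Min cut edges: (5,6)

Maximum flow: 6
Minimum cut: (5,6)
Partition: S = [0, 1, 2, 3, 4, 5], T = [6, 7]

Max-flow min-cut theorem verified: both equal 6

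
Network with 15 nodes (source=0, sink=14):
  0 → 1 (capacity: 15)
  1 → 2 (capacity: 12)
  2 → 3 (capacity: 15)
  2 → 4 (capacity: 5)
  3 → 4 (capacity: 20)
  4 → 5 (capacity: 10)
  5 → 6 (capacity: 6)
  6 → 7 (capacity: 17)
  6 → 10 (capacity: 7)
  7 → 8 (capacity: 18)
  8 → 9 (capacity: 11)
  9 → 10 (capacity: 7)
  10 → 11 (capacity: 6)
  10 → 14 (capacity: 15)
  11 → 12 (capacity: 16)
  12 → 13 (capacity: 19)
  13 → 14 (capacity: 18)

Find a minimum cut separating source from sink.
Min cut value = 6, edges: (5,6)

Min cut value: 6
Partition: S = [0, 1, 2, 3, 4, 5], T = [6, 7, 8, 9, 10, 11, 12, 13, 14]
Cut edges: (5,6)

By max-flow min-cut theorem, max flow = min cut = 6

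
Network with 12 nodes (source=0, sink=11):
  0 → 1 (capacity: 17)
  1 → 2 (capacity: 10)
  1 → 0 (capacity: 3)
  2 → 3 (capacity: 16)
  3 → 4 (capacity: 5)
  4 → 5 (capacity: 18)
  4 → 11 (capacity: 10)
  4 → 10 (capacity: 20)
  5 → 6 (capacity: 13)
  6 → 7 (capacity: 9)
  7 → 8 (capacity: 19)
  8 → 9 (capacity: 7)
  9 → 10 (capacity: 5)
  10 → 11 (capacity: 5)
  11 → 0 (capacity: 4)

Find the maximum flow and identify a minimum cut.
Max flow = 5, Min cut edges: (3,4)

Maximum flow: 5
Minimum cut: (3,4)
Partition: S = [0, 1, 2, 3], T = [4, 5, 6, 7, 8, 9, 10, 11]

Max-flow min-cut theorem verified: both equal 5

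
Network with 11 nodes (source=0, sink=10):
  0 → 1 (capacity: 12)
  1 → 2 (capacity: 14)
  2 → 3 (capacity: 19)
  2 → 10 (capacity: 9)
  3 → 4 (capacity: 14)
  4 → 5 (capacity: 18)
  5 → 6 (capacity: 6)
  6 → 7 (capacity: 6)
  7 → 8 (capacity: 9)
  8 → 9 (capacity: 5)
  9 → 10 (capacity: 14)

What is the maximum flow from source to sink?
Maximum flow = 12

Max flow: 12

Flow assignment:
  0 → 1: 12/12
  1 → 2: 12/14
  2 → 3: 3/19
  2 → 10: 9/9
  3 → 4: 3/14
  4 → 5: 3/18
  5 → 6: 3/6
  6 → 7: 3/6
  7 → 8: 3/9
  8 → 9: 3/5
  9 → 10: 3/14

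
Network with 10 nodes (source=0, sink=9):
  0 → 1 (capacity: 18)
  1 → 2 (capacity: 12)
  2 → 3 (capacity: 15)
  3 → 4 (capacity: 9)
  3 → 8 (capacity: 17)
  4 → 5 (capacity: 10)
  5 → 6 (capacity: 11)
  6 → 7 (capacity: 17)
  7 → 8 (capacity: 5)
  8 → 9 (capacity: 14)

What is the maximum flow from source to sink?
Maximum flow = 12

Max flow: 12

Flow assignment:
  0 → 1: 12/18
  1 → 2: 12/12
  2 → 3: 12/15
  3 → 8: 12/17
  8 → 9: 12/14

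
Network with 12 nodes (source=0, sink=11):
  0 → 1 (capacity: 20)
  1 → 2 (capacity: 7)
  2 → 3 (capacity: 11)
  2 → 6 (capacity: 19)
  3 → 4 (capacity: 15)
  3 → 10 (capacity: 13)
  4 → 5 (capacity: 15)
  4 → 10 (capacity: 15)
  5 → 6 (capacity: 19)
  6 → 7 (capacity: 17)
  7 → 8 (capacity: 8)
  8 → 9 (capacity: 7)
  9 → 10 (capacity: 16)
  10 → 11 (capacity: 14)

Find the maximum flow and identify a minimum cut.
Max flow = 7, Min cut edges: (1,2)

Maximum flow: 7
Minimum cut: (1,2)
Partition: S = [0, 1], T = [2, 3, 4, 5, 6, 7, 8, 9, 10, 11]

Max-flow min-cut theorem verified: both equal 7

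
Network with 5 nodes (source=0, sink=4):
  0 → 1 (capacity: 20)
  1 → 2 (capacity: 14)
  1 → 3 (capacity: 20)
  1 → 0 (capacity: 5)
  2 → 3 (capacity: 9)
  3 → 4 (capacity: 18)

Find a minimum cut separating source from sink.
Min cut value = 18, edges: (3,4)

Min cut value: 18
Partition: S = [0, 1, 2, 3], T = [4]
Cut edges: (3,4)

By max-flow min-cut theorem, max flow = min cut = 18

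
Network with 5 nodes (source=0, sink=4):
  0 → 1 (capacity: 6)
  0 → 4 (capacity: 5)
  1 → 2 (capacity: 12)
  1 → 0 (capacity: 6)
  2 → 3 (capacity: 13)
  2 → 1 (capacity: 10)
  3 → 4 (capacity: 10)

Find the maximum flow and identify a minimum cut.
Max flow = 11, Min cut edges: (0,1), (0,4)

Maximum flow: 11
Minimum cut: (0,1), (0,4)
Partition: S = [0], T = [1, 2, 3, 4]

Max-flow min-cut theorem verified: both equal 11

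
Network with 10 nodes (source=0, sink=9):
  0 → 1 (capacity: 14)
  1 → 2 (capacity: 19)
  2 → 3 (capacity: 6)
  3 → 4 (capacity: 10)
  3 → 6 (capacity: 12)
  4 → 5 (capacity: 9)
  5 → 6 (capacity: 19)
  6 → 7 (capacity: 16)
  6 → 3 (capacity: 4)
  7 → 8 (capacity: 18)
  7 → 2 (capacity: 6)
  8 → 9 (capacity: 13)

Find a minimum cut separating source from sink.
Min cut value = 6, edges: (2,3)

Min cut value: 6
Partition: S = [0, 1, 2], T = [3, 4, 5, 6, 7, 8, 9]
Cut edges: (2,3)

By max-flow min-cut theorem, max flow = min cut = 6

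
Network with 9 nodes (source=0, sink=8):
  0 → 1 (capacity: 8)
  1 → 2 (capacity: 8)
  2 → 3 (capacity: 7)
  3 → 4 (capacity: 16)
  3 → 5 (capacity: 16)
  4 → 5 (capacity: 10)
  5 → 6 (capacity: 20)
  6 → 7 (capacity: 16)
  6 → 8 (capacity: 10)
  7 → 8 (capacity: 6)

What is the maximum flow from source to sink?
Maximum flow = 7

Max flow: 7

Flow assignment:
  0 → 1: 7/8
  1 → 2: 7/8
  2 → 3: 7/7
  3 → 5: 7/16
  5 → 6: 7/20
  6 → 8: 7/10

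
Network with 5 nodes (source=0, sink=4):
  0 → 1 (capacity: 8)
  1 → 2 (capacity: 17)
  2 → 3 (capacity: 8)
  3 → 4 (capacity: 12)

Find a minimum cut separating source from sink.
Min cut value = 8, edges: (2,3)

Min cut value: 8
Partition: S = [0, 1, 2], T = [3, 4]
Cut edges: (2,3)

By max-flow min-cut theorem, max flow = min cut = 8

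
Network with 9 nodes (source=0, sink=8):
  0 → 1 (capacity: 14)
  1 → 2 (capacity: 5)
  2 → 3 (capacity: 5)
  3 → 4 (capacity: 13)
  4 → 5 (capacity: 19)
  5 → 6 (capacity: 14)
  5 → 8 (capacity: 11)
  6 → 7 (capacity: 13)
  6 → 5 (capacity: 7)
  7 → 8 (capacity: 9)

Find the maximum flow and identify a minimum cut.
Max flow = 5, Min cut edges: (2,3)

Maximum flow: 5
Minimum cut: (2,3)
Partition: S = [0, 1, 2], T = [3, 4, 5, 6, 7, 8]

Max-flow min-cut theorem verified: both equal 5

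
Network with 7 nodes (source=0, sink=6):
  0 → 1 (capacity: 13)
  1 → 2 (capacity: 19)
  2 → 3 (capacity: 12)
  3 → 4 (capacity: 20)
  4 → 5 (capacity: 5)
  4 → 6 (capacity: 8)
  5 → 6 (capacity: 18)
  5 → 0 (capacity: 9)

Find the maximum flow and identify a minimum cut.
Max flow = 12, Min cut edges: (2,3)

Maximum flow: 12
Minimum cut: (2,3)
Partition: S = [0, 1, 2], T = [3, 4, 5, 6]

Max-flow min-cut theorem verified: both equal 12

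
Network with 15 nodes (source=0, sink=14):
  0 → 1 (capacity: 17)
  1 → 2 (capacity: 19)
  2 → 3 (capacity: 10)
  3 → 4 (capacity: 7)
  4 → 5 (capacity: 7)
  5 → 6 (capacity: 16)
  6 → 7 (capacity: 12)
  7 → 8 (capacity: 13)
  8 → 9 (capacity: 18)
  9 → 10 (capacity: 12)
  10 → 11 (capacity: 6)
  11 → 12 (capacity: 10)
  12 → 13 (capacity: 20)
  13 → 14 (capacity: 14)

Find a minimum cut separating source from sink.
Min cut value = 6, edges: (10,11)

Min cut value: 6
Partition: S = [0, 1, 2, 3, 4, 5, 6, 7, 8, 9, 10], T = [11, 12, 13, 14]
Cut edges: (10,11)

By max-flow min-cut theorem, max flow = min cut = 6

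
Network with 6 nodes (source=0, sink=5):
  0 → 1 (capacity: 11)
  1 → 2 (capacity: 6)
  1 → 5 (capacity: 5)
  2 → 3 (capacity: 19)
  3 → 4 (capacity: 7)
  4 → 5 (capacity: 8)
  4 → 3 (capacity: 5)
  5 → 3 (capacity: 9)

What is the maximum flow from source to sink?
Maximum flow = 11

Max flow: 11

Flow assignment:
  0 → 1: 11/11
  1 → 2: 6/6
  1 → 5: 5/5
  2 → 3: 6/19
  3 → 4: 6/7
  4 → 5: 6/8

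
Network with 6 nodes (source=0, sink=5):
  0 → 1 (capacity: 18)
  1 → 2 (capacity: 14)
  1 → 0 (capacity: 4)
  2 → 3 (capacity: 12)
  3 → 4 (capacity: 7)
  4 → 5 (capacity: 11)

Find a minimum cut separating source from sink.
Min cut value = 7, edges: (3,4)

Min cut value: 7
Partition: S = [0, 1, 2, 3], T = [4, 5]
Cut edges: (3,4)

By max-flow min-cut theorem, max flow = min cut = 7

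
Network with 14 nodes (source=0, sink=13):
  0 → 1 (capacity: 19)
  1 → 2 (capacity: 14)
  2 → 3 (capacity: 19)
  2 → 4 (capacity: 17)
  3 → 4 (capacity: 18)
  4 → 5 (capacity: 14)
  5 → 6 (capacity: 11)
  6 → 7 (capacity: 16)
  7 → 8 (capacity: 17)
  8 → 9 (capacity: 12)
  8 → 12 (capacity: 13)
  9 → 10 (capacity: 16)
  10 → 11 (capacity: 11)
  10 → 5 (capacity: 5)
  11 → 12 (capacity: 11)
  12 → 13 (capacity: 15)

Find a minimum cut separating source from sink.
Min cut value = 11, edges: (5,6)

Min cut value: 11
Partition: S = [0, 1, 2, 3, 4, 5], T = [6, 7, 8, 9, 10, 11, 12, 13]
Cut edges: (5,6)

By max-flow min-cut theorem, max flow = min cut = 11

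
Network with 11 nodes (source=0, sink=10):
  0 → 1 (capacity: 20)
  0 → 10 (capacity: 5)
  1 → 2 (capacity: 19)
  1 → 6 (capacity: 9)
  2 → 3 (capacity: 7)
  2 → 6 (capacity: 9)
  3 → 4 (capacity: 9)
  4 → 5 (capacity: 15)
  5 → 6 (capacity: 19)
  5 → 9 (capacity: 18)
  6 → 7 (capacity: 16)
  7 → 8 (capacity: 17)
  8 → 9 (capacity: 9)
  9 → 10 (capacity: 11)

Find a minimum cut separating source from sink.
Min cut value = 16, edges: (0,10), (9,10)

Min cut value: 16
Partition: S = [0, 1, 2, 3, 4, 5, 6, 7, 8, 9], T = [10]
Cut edges: (0,10), (9,10)

By max-flow min-cut theorem, max flow = min cut = 16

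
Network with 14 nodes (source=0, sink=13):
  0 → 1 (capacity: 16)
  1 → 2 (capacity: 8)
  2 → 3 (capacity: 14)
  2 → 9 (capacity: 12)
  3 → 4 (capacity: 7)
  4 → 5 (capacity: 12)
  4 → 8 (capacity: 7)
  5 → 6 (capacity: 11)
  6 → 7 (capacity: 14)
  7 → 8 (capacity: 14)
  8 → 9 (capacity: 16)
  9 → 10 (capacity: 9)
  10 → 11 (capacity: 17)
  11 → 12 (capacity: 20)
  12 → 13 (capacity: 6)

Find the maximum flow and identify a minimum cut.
Max flow = 6, Min cut edges: (12,13)

Maximum flow: 6
Minimum cut: (12,13)
Partition: S = [0, 1, 2, 3, 4, 5, 6, 7, 8, 9, 10, 11, 12], T = [13]

Max-flow min-cut theorem verified: both equal 6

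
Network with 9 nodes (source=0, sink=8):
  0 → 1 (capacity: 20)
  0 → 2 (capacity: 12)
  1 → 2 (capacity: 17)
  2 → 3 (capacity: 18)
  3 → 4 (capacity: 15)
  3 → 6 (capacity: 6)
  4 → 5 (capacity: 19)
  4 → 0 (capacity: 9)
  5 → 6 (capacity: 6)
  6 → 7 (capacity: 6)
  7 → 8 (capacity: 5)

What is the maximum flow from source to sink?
Maximum flow = 5

Max flow: 5

Flow assignment:
  0 → 1: 14/20
  1 → 2: 14/17
  2 → 3: 14/18
  3 → 4: 14/15
  4 → 5: 5/19
  4 → 0: 9/9
  5 → 6: 5/6
  6 → 7: 5/6
  7 → 8: 5/5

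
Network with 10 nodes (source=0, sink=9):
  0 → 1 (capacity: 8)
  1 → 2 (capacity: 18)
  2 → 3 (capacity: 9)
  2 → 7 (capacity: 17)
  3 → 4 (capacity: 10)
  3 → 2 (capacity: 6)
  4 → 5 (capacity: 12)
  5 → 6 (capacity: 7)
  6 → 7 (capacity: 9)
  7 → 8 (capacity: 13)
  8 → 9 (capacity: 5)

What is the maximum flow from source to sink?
Maximum flow = 5

Max flow: 5

Flow assignment:
  0 → 1: 5/8
  1 → 2: 5/18
  2 → 7: 5/17
  7 → 8: 5/13
  8 → 9: 5/5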